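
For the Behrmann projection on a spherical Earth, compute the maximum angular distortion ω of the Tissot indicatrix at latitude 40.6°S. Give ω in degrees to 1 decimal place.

15.0°

Behrmann is a cylindrical equal-area projection with standard parallels at ±30°. For cylindrical equal-area with standard parallel φ₀, h = cos φ / cos φ₀ and k = cos φ₀ / cos φ, so h·k = 1.
At 40.6°: h = 0.8767, k = 1.141; principal scales a = 1.141, b = 0.8767.
sin(ω/2) = (a − b)/(a + b) = 0.2639/2.017 = 0.1308, so ω = 2 arcsin(0.1308) ≈ 15.0°.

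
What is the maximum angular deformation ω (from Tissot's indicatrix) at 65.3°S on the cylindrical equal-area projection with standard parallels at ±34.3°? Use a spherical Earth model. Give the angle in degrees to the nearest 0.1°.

For cylindrical equal-area with standard parallel φ₀, h = cos φ / cos φ₀ and k = cos φ₀ / cos φ, so h·k = 1.
At 65.3°: h = 0.5058, k = 1.977; principal scales a = 1.977, b = 0.5058.
sin(ω/2) = (a − b)/(a + b) = 1.471/2.483 = 0.5925, so ω = 2 arcsin(0.5925) ≈ 72.7°.

72.7°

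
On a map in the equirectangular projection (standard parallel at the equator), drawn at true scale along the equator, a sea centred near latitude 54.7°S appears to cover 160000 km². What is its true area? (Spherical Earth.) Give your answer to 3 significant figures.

For the equirectangular projection with φ₀ = 0 (plate carrée), h = 1 along meridians and k = sec φ along parallels.
Areal scale = h·k = 1 × sec φ; at 54.7°, h = 1.000, k = 1.731, so h·k = 1.731.
True area = apparent / (areal scale) = 160000 / 1.731 ≈ 92500 km².

92500 km²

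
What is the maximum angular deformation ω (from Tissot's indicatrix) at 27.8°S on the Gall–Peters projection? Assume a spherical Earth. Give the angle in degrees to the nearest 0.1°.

Gall–Peters is a cylindrical equal-area projection with standard parallels at ±45°. Cylindrical equal-area (φ₀ = 45°): h = cos φ / cos 45° along meridians, k = cos 45° / cos φ along parallels; h·k = 1.
At 27.8°: h = 1.251, k = 0.7994; principal scales a = 1.251, b = 0.7994.
sin(ω/2) = (a − b)/(a + b) = 0.4516/2.050 = 0.2203, so ω = 2 arcsin(0.2203) ≈ 25.4°.

25.4°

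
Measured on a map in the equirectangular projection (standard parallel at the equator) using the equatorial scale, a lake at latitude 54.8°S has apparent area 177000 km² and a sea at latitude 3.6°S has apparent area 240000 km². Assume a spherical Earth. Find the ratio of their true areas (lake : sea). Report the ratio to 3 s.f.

0.426

Plate carrée has h = 1 and k = sec φ, giving areal scale sec φ; true area = (apparent area) · cos φ.
True area of lake: 177000 × cos(54.8°) = 177000 × 0.5764 = 102000 km².
True area of sea: 240000 × cos(3.6°) = 240000 × 0.9980 = 239500 km².
Ratio = 102000 / 239500 ≈ 0.426.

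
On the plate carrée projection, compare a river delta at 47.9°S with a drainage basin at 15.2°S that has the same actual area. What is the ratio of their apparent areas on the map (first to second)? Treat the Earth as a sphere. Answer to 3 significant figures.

For the equirectangular projection with φ₀ = 0 (plate carrée), h = 1 along meridians and k = sec φ along parallels.
Areal scale at 47.9°: h·k = 1.000 × 1.492 = 1.492.
Areal scale at 15.2°: h·k = 1.000 × 1.036 = 1.036.
Ratio = 1.492/1.036 ≈ 1.44.

1.44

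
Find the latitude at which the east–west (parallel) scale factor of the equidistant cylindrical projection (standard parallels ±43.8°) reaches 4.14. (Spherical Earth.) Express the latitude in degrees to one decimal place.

With standard parallel φ₀ = 43.8°, the equirectangular projection gives x = Rλ cos φ₀, y = Rφ, so h = 1 and k = cos 43.8° / cos φ.
k = cos φ₀ / cos φ = 4.14  ⇒  cos φ = cos 43.8° / 4.14 = 0.1743.
φ = arccos(0.1743) ≈ 80.0°.

80.0°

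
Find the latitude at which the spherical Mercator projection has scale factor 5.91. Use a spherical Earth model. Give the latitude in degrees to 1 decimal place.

80.3°

Mercator scale is k = sec φ = 1/cos φ.
1/cos φ = 5.91  ⇒  cos φ = 0.1692  ⇒  φ = arccos(0.1692) ≈ 80.3°.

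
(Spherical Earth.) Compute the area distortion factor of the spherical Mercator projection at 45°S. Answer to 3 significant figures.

Mercator is conformal, so the point scale is isotropic: h = k = sec φ = 1/cos φ.
Areal scale = k² = sec²φ = 1/cos²(45°) = 1/0.7071² = 2.000.

2.00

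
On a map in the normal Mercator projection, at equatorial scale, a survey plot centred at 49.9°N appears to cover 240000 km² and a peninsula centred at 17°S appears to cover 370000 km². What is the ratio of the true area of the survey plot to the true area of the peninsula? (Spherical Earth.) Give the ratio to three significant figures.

0.294

On Mercator the areal scale is sec²φ, so true area = apparent × cos²φ.
True area of survey plot: 240000 × cos²(49.9°) = 240000 × 0.4149 = 99570 km².
True area of peninsula: 370000 × cos²(17°) = 370000 × 0.9145 = 338400 km².
Ratio = 99570 / 338400 ≈ 0.294.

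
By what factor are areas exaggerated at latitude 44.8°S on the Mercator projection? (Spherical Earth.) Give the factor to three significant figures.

1.99

The Mercator projection is conformal; its linear scale factor is the same in every direction and equals sec φ = 1/cos φ.
Areal scale = k² = sec²φ = 1/cos²(44.8°) = 1/0.7096² = 1.986.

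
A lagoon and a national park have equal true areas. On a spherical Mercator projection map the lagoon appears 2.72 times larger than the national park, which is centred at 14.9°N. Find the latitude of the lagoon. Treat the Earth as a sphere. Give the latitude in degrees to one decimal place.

54.1°

On Mercator, (apparent₁)/(apparent₂) = sec²φ₁ / sec²φ₂ when true areas are equal.
cos²φ₂ / cos²φ₁ = 2.72  ⇒  cos φ₁ = cos 14.9° / √2.72 = 0.9664/1.649 = 0.5860.
φ₁ = arccos(0.5860) ≈ 54.1°.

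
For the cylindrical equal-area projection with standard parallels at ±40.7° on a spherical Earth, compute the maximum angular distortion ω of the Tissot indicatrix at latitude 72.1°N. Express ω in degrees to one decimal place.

91.7°

For cylindrical equal-area with standard parallel φ₀, h = cos φ / cos φ₀ and k = cos φ₀ / cos φ, so h·k = 1.
At 72.1°: h = 0.4054, k = 2.467; principal scales a = 2.467, b = 0.4054.
sin(ω/2) = (a − b)/(a + b) = 2.061/2.872 = 0.7177, so ω = 2 arcsin(0.7177) ≈ 91.7°.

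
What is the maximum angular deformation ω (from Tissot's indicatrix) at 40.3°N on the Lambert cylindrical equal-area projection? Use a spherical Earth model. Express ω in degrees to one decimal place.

The Lambert cylindrical equal-area projection is the cylindrical equal-area projection with its standard parallel at the equator (φ₀ = 0). For cylindrical equal-area with standard parallel φ₀, h = cos φ / cos φ₀ and k = cos φ₀ / cos φ, so h·k = 1.
At 40.3°: h = 0.7627, k = 1.311; principal scales a = 1.311, b = 0.7627.
sin(ω/2) = (a − b)/(a + b) = 0.5485/2.074 = 0.2645, so ω = 2 arcsin(0.2645) ≈ 30.7°.

30.7°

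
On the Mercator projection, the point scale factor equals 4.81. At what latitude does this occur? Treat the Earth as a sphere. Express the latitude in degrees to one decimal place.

Mercator scale is k = sec φ = 1/cos φ.
1/cos φ = 4.81  ⇒  cos φ = 0.2079  ⇒  φ = arccos(0.2079) ≈ 78.0°.

78.0°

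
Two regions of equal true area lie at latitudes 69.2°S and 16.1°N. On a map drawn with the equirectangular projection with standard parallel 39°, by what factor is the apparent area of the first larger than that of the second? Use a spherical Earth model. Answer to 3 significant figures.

2.71

In the equirectangular projection with standard parallel φ₀ = 39° (x = Rλ cos φ₀, y = Rφ), meridians are true-scale (h = 1) and the parallel scale is k = cos φ₀ / cos φ.
Areal scale at 69.2°: h·k = 1.000 × 2.188 = 2.188.
Areal scale at 16.1°: h·k = 1.000 × 0.8089 = 0.8089.
Ratio = 2.188/0.8089 ≈ 2.71.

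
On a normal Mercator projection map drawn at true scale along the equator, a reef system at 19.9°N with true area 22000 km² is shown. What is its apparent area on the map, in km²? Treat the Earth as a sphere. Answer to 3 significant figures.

24900 km²

Mercator is conformal, so the point scale is isotropic: h = k = sec φ = 1/cos φ.
Areal scale = k² = sec²φ = 1/cos²(19.9°) = 1/0.9403² = 1.131.
Apparent area = 22000 × 1.131 ≈ 24900 km².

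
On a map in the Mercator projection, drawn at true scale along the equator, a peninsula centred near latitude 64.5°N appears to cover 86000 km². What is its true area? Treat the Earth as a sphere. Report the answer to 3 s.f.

For Mercator, h = k = sec φ (a conformal cylindrical projection has a single point scale, 1/cos φ).
Areal scale = k² = sec²φ = 1/cos²(64.5°) = 1/0.4305² = 5.395.
True area = apparent / (areal scale) = 86000 / 5.395 ≈ 15900 km².

15900 km²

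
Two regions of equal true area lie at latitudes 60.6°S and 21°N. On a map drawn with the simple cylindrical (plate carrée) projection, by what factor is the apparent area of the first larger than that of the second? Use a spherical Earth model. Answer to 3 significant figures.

1.90

For the equirectangular projection with φ₀ = 0 (plate carrée), h = 1 along meridians and k = sec φ along parallels.
Areal scale at 60.6°: h·k = 1.000 × 2.037 = 2.037.
Areal scale at 21°: h·k = 1.000 × 1.071 = 1.071.
Ratio = 2.037/1.071 ≈ 1.90.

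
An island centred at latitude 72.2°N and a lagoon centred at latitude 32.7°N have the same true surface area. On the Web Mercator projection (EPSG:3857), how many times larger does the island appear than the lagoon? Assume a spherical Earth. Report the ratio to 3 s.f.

7.58

Mercator areal scale is sec²φ.
At 72.2°: sec²(72.2°) = 1/0.3057² = 10.70.
At 32.7°: sec²(32.7°) = 1/0.8415² = 1.412.
Ratio = 10.70/1.412 = cos²(32.7°)/cos²(72.2°) ≈ 7.58.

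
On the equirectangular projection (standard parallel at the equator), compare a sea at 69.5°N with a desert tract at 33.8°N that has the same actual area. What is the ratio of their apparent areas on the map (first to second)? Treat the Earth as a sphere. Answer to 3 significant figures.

For the equirectangular projection with φ₀ = 0 (plate carrée), h = 1 along meridians and k = sec φ along parallels.
Areal scale at 69.5°: h·k = 1.000 × 2.855 = 2.855.
Areal scale at 33.8°: h·k = 1.000 × 1.203 = 1.203.
Ratio = 2.855/1.203 ≈ 2.37.

2.37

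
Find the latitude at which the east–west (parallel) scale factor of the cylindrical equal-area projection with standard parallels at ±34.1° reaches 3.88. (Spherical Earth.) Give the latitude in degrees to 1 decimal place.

A cylindrical equal-area projection with standard parallel φ₀ has meridian scale h = cos φ / cos φ₀ and parallel scale k = cos φ₀ / cos φ (so areas are preserved, h·k = 1).
k = cos φ₀ / cos φ = 3.88  ⇒  cos φ = cos 34.1° / 3.88 = 0.2134.
φ = arccos(0.2134) ≈ 77.7°.

77.7°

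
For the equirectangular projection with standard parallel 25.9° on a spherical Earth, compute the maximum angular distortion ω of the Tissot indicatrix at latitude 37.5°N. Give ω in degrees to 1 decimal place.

7.2°

The equidistant cylindrical projection with φ₀ = 25.9° has h = 1 (meridians true) and k = cos φ₀ / cos φ along parallels.
At 37.5°: h = 1.000, k = 1.134; principal scales a = 1.134, b = 1.000.
sin(ω/2) = (a − b)/(a + b) = 0.1339/2.134 = 0.06273, so ω = 2 arcsin(0.06273) ≈ 7.2°.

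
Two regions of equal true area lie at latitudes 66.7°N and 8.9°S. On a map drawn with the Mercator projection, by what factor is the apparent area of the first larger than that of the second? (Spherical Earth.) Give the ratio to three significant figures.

Mercator areal scale is sec²φ.
At 66.7°: sec²(66.7°) = 1/0.3955² = 6.392.
At 8.9°: sec²(8.9°) = 1/0.9880² = 1.025.
Ratio = 6.392/1.025 = cos²(8.9°)/cos²(66.7°) ≈ 6.24.

6.24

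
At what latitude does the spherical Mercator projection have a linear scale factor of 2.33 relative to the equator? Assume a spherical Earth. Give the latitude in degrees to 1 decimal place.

Mercator scale is k = sec φ = 1/cos φ.
1/cos φ = 2.33  ⇒  cos φ = 0.4292  ⇒  φ = arccos(0.4292) ≈ 64.6°.

64.6°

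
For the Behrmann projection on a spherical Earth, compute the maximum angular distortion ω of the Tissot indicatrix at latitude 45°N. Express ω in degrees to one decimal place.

23.1°

Behrmann is a cylindrical equal-area projection with standard parallels at ±30°. Cylindrical equal-area (φ₀ = 30°): h = cos φ / cos 30° along meridians, k = cos 30° / cos φ along parallels; h·k = 1.
At 45°: h = 0.8165, k = 1.225; principal scales a = 1.225, b = 0.8165.
sin(ω/2) = (a − b)/(a + b) = 0.4082/2.041 = 0.2000, so ω = 2 arcsin(0.2000) ≈ 23.1°.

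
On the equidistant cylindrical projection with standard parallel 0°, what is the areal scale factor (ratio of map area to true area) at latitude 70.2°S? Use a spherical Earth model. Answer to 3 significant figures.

2.95

In the plate carrée (x = Rλ, y = Rφ), meridians are true-scale (h = 1) and parallels are stretched by k = sec φ.
Areal scale = h·k = 1 × sec φ; at 70.2°, h = 1.000, k = 2.952, so h·k = 2.952.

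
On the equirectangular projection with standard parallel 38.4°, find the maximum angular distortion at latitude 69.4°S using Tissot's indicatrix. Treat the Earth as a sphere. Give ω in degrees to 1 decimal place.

44.7°

The equidistant cylindrical projection with φ₀ = 38.4° has h = 1 (meridians true) and k = cos φ₀ / cos φ along parallels.
At 69.4°: h = 1.000, k = 2.227; principal scales a = 2.227, b = 1.000.
sin(ω/2) = (a − b)/(a + b) = 1.227/3.227 = 0.3803, so ω = 2 arcsin(0.3803) ≈ 44.7°.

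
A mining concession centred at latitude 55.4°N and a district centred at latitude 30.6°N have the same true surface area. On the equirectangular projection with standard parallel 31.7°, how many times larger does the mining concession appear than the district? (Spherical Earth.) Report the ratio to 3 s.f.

The equidistant cylindrical projection with φ₀ = 31.7° has h = 1 (meridians true) and k = cos φ₀ / cos φ along parallels.
Areal scale at 55.4°: h·k = 1.000 × 1.498 = 1.498.
Areal scale at 30.6°: h·k = 1.000 × 0.9885 = 0.9885.
Ratio = 1.498/0.9885 ≈ 1.52.

1.52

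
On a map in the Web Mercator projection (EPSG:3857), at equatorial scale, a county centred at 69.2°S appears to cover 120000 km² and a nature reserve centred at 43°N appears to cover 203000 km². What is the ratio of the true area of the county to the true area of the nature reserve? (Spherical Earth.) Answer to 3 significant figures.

On Mercator the areal scale is sec²φ, so true area = apparent × cos²φ.
True area of county: 120000 × cos²(69.2°) = 120000 × 0.1261 = 15130 km².
True area of nature reserve: 203000 × cos²(43°) = 203000 × 0.5349 = 108600 km².
Ratio = 15130 / 108600 ≈ 0.139.

0.139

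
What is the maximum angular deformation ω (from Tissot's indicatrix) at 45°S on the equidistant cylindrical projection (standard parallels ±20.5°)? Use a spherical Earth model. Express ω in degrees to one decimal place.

With standard parallel φ₀ = 20.5°, the equirectangular projection gives x = Rλ cos φ₀, y = Rφ, so h = 1 and k = cos 20.5° / cos φ.
At 45°: h = 1.000, k = 1.325; principal scales a = 1.325, b = 1.000.
sin(ω/2) = (a − b)/(a + b) = 0.3247/2.325 = 0.1397, so ω = 2 arcsin(0.1397) ≈ 16.1°.

16.1°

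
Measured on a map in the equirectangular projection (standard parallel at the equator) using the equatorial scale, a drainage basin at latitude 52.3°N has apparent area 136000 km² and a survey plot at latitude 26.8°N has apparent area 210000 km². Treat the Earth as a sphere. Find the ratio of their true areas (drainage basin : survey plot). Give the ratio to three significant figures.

On the plate carrée, areal scale = h·k = 1 × sec φ, so true area = apparent × cos φ.
True area of drainage basin: 136000 × cos(52.3°) = 136000 × 0.6115 = 83170 km².
True area of survey plot: 210000 × cos(26.8°) = 210000 × 0.8926 = 187400 km².
Ratio = 83170 / 187400 ≈ 0.444.

0.444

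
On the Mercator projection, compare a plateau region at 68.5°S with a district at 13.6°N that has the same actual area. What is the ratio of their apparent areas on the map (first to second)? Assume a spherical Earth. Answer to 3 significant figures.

7.03

On Mercator, area is exaggerated by sec²φ = 1/cos²φ.
At 68.5°: sec²(68.5°) = 1/0.3665² = 7.445.
At 13.6°: sec²(13.6°) = 1/0.9720² = 1.059.
Ratio = 7.445/1.059 = cos²(13.6°)/cos²(68.5°) ≈ 7.03.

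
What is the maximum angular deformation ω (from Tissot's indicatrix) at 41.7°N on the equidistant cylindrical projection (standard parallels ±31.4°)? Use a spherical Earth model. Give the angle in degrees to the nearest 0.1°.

7.7°

The equidistant cylindrical projection with φ₀ = 31.4° has h = 1 (meridians true) and k = cos φ₀ / cos φ along parallels.
At 41.7°: h = 1.000, k = 1.143; principal scales a = 1.143, b = 1.000.
sin(ω/2) = (a − b)/(a + b) = 0.1432/2.143 = 0.06681, so ω = 2 arcsin(0.06681) ≈ 7.7°.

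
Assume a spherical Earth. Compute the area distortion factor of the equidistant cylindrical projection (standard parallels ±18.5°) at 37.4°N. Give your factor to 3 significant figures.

1.19

With standard parallel φ₀ = 18.5°, the equirectangular projection gives x = Rλ cos φ₀, y = Rφ, so h = 1 and k = cos 18.5° / cos φ.
Areal scale = h·k = 1 × cos φ₀ / cos φ; at 37.4°, h = 1.000, k = 1.194, so h·k = 1.194.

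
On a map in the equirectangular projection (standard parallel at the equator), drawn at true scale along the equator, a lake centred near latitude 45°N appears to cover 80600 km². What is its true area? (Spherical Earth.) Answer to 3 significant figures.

57000 km²

Plate carrée maps x = Rλ, y = Rφ. The meridian scale is h = 1 and the parallel scale is k = 1/cos φ = sec φ.
Areal scale = h·k = 1 × sec φ; at 45°, h = 1.000, k = 1.414, so h·k = 1.414.
True area = apparent / (areal scale) = 80600 / 1.414 ≈ 57000 km².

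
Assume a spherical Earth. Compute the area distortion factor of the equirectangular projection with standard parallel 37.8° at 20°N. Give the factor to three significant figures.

In the equirectangular projection with standard parallel φ₀ = 37.8° (x = Rλ cos φ₀, y = Rφ), meridians are true-scale (h = 1) and the parallel scale is k = cos φ₀ / cos φ.
Areal scale = h·k = 1 × cos φ₀ / cos φ; at 20°, h = 1.000, k = 0.8409, so h·k = 0.8409.

0.841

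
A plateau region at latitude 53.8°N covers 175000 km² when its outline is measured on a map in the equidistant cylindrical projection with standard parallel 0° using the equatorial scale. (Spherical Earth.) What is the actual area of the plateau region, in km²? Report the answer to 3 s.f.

Plate carrée maps x = Rλ, y = Rφ. The meridian scale is h = 1 and the parallel scale is k = 1/cos φ = sec φ.
Areal scale = h·k = 1 × sec φ; at 53.8°, h = 1.000, k = 1.693, so h·k = 1.693.
True area = apparent / (areal scale) = 175000 / 1.693 ≈ 103000 km².

103000 km²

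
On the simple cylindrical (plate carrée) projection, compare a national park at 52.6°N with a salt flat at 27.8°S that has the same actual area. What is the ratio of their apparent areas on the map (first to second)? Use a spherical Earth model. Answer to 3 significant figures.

In the plate carrée (x = Rλ, y = Rφ), meridians are true-scale (h = 1) and parallels are stretched by k = sec φ.
Areal scale at 52.6°: h·k = 1.000 × 1.646 = 1.646.
Areal scale at 27.8°: h·k = 1.000 × 1.130 = 1.130.
Ratio = 1.646/1.130 ≈ 1.46.

1.46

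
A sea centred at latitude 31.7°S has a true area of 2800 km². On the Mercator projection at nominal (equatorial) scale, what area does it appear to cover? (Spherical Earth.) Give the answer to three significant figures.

For Mercator, h = k = sec φ (a conformal cylindrical projection has a single point scale, 1/cos φ).
Areal scale = k² = sec²φ = 1/cos²(31.7°) = 1/0.8508² = 1.381.
Apparent area = 2800 × 1.381 ≈ 3870 km².

3870 km²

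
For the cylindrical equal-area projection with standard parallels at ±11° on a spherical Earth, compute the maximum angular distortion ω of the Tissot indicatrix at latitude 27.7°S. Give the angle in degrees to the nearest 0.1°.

Cylindrical equal-area (φ₀ = 11°): h = cos φ / cos 11° along meridians, k = cos 11° / cos φ along parallels; h·k = 1.
At 27.7°: h = 0.9020, k = 1.109; principal scales a = 1.109, b = 0.9020.
sin(ω/2) = (a − b)/(a + b) = 0.2067/2.011 = 0.1028, so ω = 2 arcsin(0.1028) ≈ 11.8°.

11.8°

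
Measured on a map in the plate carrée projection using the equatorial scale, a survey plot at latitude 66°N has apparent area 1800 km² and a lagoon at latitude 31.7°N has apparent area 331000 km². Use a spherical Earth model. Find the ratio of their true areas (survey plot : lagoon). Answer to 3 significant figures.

0.00260

On the plate carrée, areal scale = h·k = 1 × sec φ, so true area = apparent × cos φ.
True area of survey plot: 1800 × cos(66°) = 1800 × 0.4067 = 732.1 km².
True area of lagoon: 331000 × cos(31.7°) = 331000 × 0.8508 = 281600 km².
Ratio = 732.1 / 281600 ≈ 0.00260.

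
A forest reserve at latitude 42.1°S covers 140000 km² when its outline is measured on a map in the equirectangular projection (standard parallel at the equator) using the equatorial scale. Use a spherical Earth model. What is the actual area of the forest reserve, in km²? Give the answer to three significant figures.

104000 km²

In the plate carrée (x = Rλ, y = Rφ), meridians are true-scale (h = 1) and parallels are stretched by k = sec φ.
Areal scale = h·k = 1 × sec φ; at 42.1°, h = 1.000, k = 1.348, so h·k = 1.348.
True area = apparent / (areal scale) = 140000 / 1.348 ≈ 104000 km².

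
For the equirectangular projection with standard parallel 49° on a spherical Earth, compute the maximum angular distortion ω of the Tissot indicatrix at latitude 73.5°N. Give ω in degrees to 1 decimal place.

46.6°

The equidistant cylindrical projection with φ₀ = 49° has h = 1 (meridians true) and k = cos φ₀ / cos φ along parallels.
At 73.5°: h = 1.000, k = 2.310; principal scales a = 2.310, b = 1.000.
sin(ω/2) = (a − b)/(a + b) = 1.310/3.310 = 0.3958, so ω = 2 arcsin(0.3958) ≈ 46.6°.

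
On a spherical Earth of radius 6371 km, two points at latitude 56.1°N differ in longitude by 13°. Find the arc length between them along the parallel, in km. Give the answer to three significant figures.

Arc length along a parallel = R cos φ · Δλ (with Δλ in radians).
= 6371 × cos 56.1° × (13° × π/180) = 6371 × 0.5577 × 0.2269 ≈ 806 km.

806 km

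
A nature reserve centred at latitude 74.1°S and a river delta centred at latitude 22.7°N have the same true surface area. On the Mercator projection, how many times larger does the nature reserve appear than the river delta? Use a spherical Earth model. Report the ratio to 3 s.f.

11.3

Mercator areal scale is sec²φ.
At 74.1°: sec²(74.1°) = 1/0.2740² = 13.32.
At 22.7°: sec²(22.7°) = 1/0.9225² = 1.175.
Ratio = 13.32/1.175 = cos²(22.7°)/cos²(74.1°) ≈ 11.3.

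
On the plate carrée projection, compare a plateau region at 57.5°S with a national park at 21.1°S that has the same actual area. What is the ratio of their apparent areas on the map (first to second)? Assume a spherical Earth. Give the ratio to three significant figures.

In the plate carrée (x = Rλ, y = Rφ), meridians are true-scale (h = 1) and parallels are stretched by k = sec φ.
Areal scale at 57.5°: h·k = 1.000 × 1.861 = 1.861.
Areal scale at 21.1°: h·k = 1.000 × 1.072 = 1.072.
Ratio = 1.861/1.072 ≈ 1.74.

1.74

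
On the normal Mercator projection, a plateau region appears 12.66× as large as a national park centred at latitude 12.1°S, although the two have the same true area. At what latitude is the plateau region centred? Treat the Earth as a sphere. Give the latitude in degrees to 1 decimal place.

74.0°

Mercator areal scale is sec²φ, so apparent-area ratio = sec²φ₁ / sec²φ₂ = cos²φ₂ / cos²φ₁.
cos²φ₂ / cos²φ₁ = 12.66  ⇒  cos φ₁ = cos 12.1° / √12.66 = 0.9778/3.558 = 0.2748.
φ₁ = arccos(0.2748) ≈ 74.0°.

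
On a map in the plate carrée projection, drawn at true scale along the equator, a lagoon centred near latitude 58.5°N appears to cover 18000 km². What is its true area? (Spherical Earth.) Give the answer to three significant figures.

For the equirectangular projection with φ₀ = 0 (plate carrée), h = 1 along meridians and k = sec φ along parallels.
Areal scale = h·k = 1 × sec φ; at 58.5°, h = 1.000, k = 1.914, so h·k = 1.914.
True area = apparent / (areal scale) = 18000 / 1.914 ≈ 9400 km².

9400 km²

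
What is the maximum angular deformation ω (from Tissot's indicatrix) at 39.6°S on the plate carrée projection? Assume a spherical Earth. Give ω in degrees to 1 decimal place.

14.9°

Plate carrée maps x = Rλ, y = Rφ. The meridian scale is h = 1 and the parallel scale is k = 1/cos φ = sec φ.
At 39.6°: h = 1.000, k = 1.298; principal scales a = 1.298, b = 1.000.
sin(ω/2) = (a − b)/(a + b) = 0.2978/2.298 = 0.1296, so ω = 2 arcsin(0.1296) ≈ 14.9°.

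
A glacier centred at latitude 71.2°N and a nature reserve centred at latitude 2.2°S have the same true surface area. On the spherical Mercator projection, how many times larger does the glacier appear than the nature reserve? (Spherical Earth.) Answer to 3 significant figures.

9.61

Mercator areal scale is sec²φ.
At 71.2°: sec²(71.2°) = 1/0.3223² = 9.629.
At 2.2°: sec²(2.2°) = 1/0.9993² = 1.001.
Ratio = 9.629/1.001 = cos²(2.2°)/cos²(71.2°) ≈ 9.61.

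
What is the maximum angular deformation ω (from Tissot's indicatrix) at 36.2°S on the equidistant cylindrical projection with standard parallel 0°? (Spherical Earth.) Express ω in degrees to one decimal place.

12.3°

For the equirectangular projection with φ₀ = 0 (plate carrée), h = 1 along meridians and k = sec φ along parallels.
At 36.2°: h = 1.000, k = 1.239; principal scales a = 1.239, b = 1.000.
sin(ω/2) = (a − b)/(a + b) = 0.2392/2.239 = 0.1068, so ω = 2 arcsin(0.1068) ≈ 12.3°.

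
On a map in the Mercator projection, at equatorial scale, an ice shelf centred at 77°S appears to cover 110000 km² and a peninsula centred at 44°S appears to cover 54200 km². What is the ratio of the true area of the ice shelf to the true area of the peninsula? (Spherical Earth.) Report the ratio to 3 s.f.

0.198

Mercator's areal exaggeration is sec²φ; hence true area = (apparent area) · cos²φ.
True area of ice shelf: 110000 × cos²(77°) = 110000 × 0.05060 = 5566 km².
True area of peninsula: 54200 × cos²(44°) = 54200 × 0.5174 = 28050 km².
Ratio = 5566 / 28050 ≈ 0.198.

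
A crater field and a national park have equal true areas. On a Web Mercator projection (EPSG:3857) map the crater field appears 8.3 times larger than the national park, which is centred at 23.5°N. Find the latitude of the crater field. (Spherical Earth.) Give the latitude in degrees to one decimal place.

71.4°

Mercator areal scale is sec²φ, so apparent-area ratio = sec²φ₁ / sec²φ₂ = cos²φ₂ / cos²φ₁.
cos²φ₂ / cos²φ₁ = 8.3  ⇒  cos φ₁ = cos 23.5° / √8.3 = 0.9171/2.881 = 0.3183.
φ₁ = arccos(0.3183) ≈ 71.4°.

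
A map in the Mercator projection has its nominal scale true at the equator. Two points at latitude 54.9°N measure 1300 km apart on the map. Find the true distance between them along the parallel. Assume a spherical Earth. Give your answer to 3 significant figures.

748 km

Mercator is conformal, so the point scale is isotropic: h = k = sec φ = 1/cos φ.
Along the parallel at 54.9°, map distances are exaggerated by k = sec 54.9° = 1.739.
True distance = 1300 / 1.739 = 1300 × cos 54.9° ≈ 748 km.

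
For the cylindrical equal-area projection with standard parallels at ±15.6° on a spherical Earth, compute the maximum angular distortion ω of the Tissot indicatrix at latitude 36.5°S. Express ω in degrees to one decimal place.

Cylindrical equal-area (φ₀ = 15.6°): h = cos φ / cos 15.6° along meridians, k = cos 15.6° / cos φ along parallels; h·k = 1.
At 36.5°: h = 0.8346, k = 1.198; principal scales a = 1.198, b = 0.8346.
sin(ω/2) = (a − b)/(a + b) = 0.3636/2.033 = 0.1789, so ω = 2 arcsin(0.1789) ≈ 20.6°.

20.6°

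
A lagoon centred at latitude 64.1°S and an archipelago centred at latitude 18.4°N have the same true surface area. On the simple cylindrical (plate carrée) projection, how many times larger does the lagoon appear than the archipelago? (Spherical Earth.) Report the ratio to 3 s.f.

Plate carrée maps x = Rλ, y = Rφ. The meridian scale is h = 1 and the parallel scale is k = 1/cos φ = sec φ.
Areal scale at 64.1°: h·k = 1.000 × 2.289 = 2.289.
Areal scale at 18.4°: h·k = 1.000 × 1.054 = 1.054.
Ratio = 2.289/1.054 ≈ 2.17.

2.17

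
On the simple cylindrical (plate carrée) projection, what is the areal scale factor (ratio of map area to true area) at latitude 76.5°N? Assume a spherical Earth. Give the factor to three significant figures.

4.28

For the equirectangular projection with φ₀ = 0 (plate carrée), h = 1 along meridians and k = sec φ along parallels.
Areal scale = h·k = 1 × sec φ; at 76.5°, h = 1.000, k = 4.284, so h·k = 4.284.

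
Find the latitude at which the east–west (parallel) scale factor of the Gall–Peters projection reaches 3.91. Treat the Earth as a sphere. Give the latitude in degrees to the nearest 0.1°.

Gall–Peters is a cylindrical equal-area projection with standard parallels at ±45°. For cylindrical equal-area with standard parallel φ₀, h = cos φ / cos φ₀ and k = cos φ₀ / cos φ, so h·k = 1.
k = cos φ₀ / cos φ = 3.91  ⇒  cos φ = cos 45° / 3.91 = 0.1808.
φ = arccos(0.1808) ≈ 79.6°.

79.6°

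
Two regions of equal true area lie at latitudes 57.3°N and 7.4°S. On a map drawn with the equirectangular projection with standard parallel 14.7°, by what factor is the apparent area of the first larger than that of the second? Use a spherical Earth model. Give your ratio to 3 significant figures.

The equidistant cylindrical projection with φ₀ = 14.7° has h = 1 (meridians true) and k = cos φ₀ / cos φ along parallels.
Areal scale at 57.3°: h·k = 1.000 × 1.790 = 1.790.
Areal scale at 7.4°: h·k = 1.000 × 0.9754 = 0.9754.
Ratio = 1.790/0.9754 ≈ 1.84.

1.84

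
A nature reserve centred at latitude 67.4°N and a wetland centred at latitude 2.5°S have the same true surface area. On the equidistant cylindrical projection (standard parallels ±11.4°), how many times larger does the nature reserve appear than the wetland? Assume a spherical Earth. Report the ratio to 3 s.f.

2.60

With standard parallel φ₀ = 11.4°, the equirectangular projection gives x = Rλ cos φ₀, y = Rφ, so h = 1 and k = cos 11.4° / cos φ.
Areal scale at 67.4°: h·k = 1.000 × 2.551 = 2.551.
Areal scale at 2.5°: h·k = 1.000 × 0.9812 = 0.9812.
Ratio = 2.551/0.9812 ≈ 2.60.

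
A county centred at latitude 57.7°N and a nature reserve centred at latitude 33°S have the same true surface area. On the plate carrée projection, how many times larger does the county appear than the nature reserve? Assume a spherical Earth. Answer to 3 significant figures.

Plate carrée maps x = Rλ, y = Rφ. The meridian scale is h = 1 and the parallel scale is k = 1/cos φ = sec φ.
Areal scale at 57.7°: h·k = 1.000 × 1.871 = 1.871.
Areal scale at 33°: h·k = 1.000 × 1.192 = 1.192.
Ratio = 1.871/1.192 ≈ 1.57.

1.57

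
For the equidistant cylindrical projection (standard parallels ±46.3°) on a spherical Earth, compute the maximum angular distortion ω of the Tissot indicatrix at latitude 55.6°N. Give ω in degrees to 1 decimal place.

The equidistant cylindrical projection with φ₀ = 46.3° has h = 1 (meridians true) and k = cos φ₀ / cos φ along parallels.
At 55.6°: h = 1.000, k = 1.223; principal scales a = 1.223, b = 1.000.
sin(ω/2) = (a − b)/(a + b) = 0.2229/2.223 = 0.1003, so ω = 2 arcsin(0.1003) ≈ 11.5°.

11.5°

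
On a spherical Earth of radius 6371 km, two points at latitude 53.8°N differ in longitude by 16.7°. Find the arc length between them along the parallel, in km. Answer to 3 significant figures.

1100 km

Arc length along a parallel = R cos φ · Δλ (with Δλ in radians).
= 6371 × cos 53.8° × (16.7° × π/180) = 6371 × 0.5906 × 0.2915 ≈ 1100 km.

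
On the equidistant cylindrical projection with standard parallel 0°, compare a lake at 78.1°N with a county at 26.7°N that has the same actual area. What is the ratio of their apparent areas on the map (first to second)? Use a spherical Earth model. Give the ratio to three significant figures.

4.33

For the equirectangular projection with φ₀ = 0 (plate carrée), h = 1 along meridians and k = sec φ along parallels.
Areal scale at 78.1°: h·k = 1.000 × 4.850 = 4.850.
Areal scale at 26.7°: h·k = 1.000 × 1.119 = 1.119.
Ratio = 4.850/1.119 ≈ 4.33.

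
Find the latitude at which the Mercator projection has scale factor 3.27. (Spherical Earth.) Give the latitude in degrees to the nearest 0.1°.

Mercator scale is k = sec φ = 1/cos φ.
1/cos φ = 3.27  ⇒  cos φ = 0.3058  ⇒  φ = arccos(0.3058) ≈ 72.2°.

72.2°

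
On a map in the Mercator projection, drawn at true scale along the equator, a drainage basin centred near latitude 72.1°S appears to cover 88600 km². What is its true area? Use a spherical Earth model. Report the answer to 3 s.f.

Mercator is conformal, so the point scale is isotropic: h = k = sec φ = 1/cos φ.
Areal scale = k² = sec²φ = 1/cos²(72.1°) = 1/0.3074² = 10.59.
True area = apparent / (areal scale) = 88600 / 10.59 ≈ 8370 km².

8370 km²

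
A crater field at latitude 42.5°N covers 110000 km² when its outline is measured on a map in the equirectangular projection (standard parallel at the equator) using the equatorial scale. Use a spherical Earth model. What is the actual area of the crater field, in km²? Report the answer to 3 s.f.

81100 km²

Plate carrée maps x = Rλ, y = Rφ. The meridian scale is h = 1 and the parallel scale is k = 1/cos φ = sec φ.
Areal scale = h·k = 1 × sec φ; at 42.5°, h = 1.000, k = 1.356, so h·k = 1.356.
True area = apparent / (areal scale) = 110000 / 1.356 ≈ 81100 km².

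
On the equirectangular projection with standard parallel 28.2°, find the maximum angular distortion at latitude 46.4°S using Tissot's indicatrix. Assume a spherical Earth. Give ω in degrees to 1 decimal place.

With standard parallel φ₀ = 28.2°, the equirectangular projection gives x = Rλ cos φ₀, y = Rφ, so h = 1 and k = cos 28.2° / cos φ.
At 46.4°: h = 1.000, k = 1.278; principal scales a = 1.278, b = 1.000.
sin(ω/2) = (a − b)/(a + b) = 0.2780/2.278 = 0.1220, so ω = 2 arcsin(0.1220) ≈ 14.0°.

14.0°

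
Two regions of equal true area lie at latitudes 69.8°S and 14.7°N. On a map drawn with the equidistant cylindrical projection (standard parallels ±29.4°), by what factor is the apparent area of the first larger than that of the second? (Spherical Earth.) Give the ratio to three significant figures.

2.80

In the equirectangular projection with standard parallel φ₀ = 29.4° (x = Rλ cos φ₀, y = Rφ), meridians are true-scale (h = 1) and the parallel scale is k = cos φ₀ / cos φ.
Areal scale at 69.8°: h·k = 1.000 × 2.523 = 2.523.
Areal scale at 14.7°: h·k = 1.000 × 0.9007 = 0.9007.
Ratio = 2.523/0.9007 ≈ 2.80.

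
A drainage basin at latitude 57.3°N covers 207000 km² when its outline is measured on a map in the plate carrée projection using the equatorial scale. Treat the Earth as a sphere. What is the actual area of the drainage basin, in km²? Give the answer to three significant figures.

Plate carrée maps x = Rλ, y = Rφ. The meridian scale is h = 1 and the parallel scale is k = 1/cos φ = sec φ.
Areal scale = h·k = 1 × sec φ; at 57.3°, h = 1.000, k = 1.851, so h·k = 1.851.
True area = apparent / (areal scale) = 207000 / 1.851 ≈ 112000 km².

112000 km²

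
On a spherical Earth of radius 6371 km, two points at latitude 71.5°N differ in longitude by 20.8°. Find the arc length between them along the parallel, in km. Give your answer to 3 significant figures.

Arc length along a parallel = R cos φ · Δλ (with Δλ in radians).
= 6371 × cos 71.5° × (20.8° × π/180) = 6371 × 0.3173 × 0.3630 ≈ 734 km.

734 km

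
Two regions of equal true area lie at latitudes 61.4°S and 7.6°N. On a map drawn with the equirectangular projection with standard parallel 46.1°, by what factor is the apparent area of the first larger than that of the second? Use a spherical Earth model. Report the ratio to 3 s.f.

In the equirectangular projection with standard parallel φ₀ = 46.1° (x = Rλ cos φ₀, y = Rφ), meridians are true-scale (h = 1) and the parallel scale is k = cos φ₀ / cos φ.
Areal scale at 61.4°: h·k = 1.000 × 1.449 = 1.449.
Areal scale at 7.6°: h·k = 1.000 × 0.6995 = 0.6995.
Ratio = 1.449/0.6995 ≈ 2.07.

2.07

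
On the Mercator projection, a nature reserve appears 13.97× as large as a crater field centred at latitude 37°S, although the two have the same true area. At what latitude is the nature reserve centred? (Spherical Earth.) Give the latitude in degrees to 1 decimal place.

77.7°

For equal true areas on Mercator, apparent areas scale as sec²φ, so the ratio is cos²φ₂ / cos²φ₁.
cos²φ₂ / cos²φ₁ = 13.97  ⇒  cos φ₁ = cos 37° / √13.97 = 0.7986/3.738 = 0.2137.
φ₁ = arccos(0.2137) ≈ 77.7°.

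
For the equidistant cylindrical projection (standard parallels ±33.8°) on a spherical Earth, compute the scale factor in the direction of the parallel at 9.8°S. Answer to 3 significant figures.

0.843

In the equirectangular projection with standard parallel φ₀ = 33.8° (x = Rλ cos φ₀, y = Rφ), meridians are true-scale (h = 1) and the parallel scale is k = cos φ₀ / cos φ.
k = cos 33.8° / cos 9.8° = 0.8310/0.9854 = 0.8433.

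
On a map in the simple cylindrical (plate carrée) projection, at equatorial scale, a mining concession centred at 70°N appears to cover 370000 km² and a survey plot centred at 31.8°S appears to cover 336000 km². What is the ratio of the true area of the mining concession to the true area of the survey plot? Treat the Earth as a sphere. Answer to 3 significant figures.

0.443

Plate carrée has h = 1 and k = sec φ, giving areal scale sec φ; true area = (apparent area) · cos φ.
True area of mining concession: 370000 × cos(70°) = 370000 × 0.3420 = 126500 km².
True area of survey plot: 336000 × cos(31.8°) = 336000 × 0.8499 = 285600 km².
Ratio = 126500 / 285600 ≈ 0.443.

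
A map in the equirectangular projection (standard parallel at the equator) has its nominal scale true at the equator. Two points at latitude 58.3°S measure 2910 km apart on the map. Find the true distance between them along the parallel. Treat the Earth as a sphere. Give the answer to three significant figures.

1530 km

For the equirectangular projection with φ₀ = 0 (plate carrée), h = 1 along meridians and k = sec φ along parallels.
Along the parallel at 58.3°, map distances are exaggerated by k = sec 58.3° = 1.903.
True distance = 2910 / 1.903 = 2910 × cos 58.3° ≈ 1530 km.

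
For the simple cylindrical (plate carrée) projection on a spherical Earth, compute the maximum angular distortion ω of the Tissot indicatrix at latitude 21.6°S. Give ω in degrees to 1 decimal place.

4.2°

Plate carrée maps x = Rλ, y = Rφ. The meridian scale is h = 1 and the parallel scale is k = 1/cos φ = sec φ.
At 21.6°: h = 1.000, k = 1.076; principal scales a = 1.076, b = 1.000.
sin(ω/2) = (a − b)/(a + b) = 0.07553/2.076 = 0.03639, so ω = 2 arcsin(0.03639) ≈ 4.2°.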